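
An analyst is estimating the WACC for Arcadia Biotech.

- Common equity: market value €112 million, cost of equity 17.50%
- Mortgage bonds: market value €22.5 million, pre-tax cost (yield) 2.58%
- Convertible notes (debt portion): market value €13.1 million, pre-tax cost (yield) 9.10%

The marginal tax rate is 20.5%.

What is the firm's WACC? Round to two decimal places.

Total capital V = 112 + 22.5 + 13.1 = 147.6.
Equity: weight = 112/147.6 = 0.7588; cost = 17.5%.
Mortgage bonds: weight = 22.5/147.6 = 0.1524; after-tax cost = 2.58% × (1 − 20.5%) = 2.0511%.
Convertible notes (debt portion): weight = 13.1/147.6 = 0.0888; after-tax cost = 9.1% × (1 − 20.5%) = 7.2345%.
WACC = 0.7588 × 17.5000% + 0.1524 × 2.0511% + 0.0888 × 7.2345% = 14.2339%.

14.23%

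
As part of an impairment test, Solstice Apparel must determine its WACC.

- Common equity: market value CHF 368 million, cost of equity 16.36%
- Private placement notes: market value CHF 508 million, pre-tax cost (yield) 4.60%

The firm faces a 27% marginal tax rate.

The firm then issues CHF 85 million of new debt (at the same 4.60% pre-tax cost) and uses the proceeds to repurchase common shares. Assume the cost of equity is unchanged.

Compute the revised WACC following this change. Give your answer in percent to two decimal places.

After the change:
Total capital V = 283 + 593 = 876.
Equity: weight = 283/876 = 0.3231; cost = 16.36%.
Private placement notes: weight = 593/876 = 0.6769; after-tax cost = 4.6% × (1 − 27%) = 3.3580%.
WACC = 0.3231 × 16.3600% + 0.6769 × 3.3580% = 7.5584%.

7.56%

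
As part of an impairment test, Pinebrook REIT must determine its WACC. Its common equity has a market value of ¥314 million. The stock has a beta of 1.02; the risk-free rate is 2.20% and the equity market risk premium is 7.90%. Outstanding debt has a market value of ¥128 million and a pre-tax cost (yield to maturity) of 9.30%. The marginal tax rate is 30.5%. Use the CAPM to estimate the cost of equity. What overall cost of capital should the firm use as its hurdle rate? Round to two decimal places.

Cost of equity via CAPM: Re = 2.2% + 1.02 × 7.9% = 10.2580%.
Total capital V = 314 + 128 = 442.
Equity: weight = 314/442 = 0.7104; cost = 10.258%.
Debt: weight = 128/442 = 0.2896; after-tax cost = 9.3% × (1 − 30.5%) = 6.4635%.
WACC = 0.7104 × 10.2580% + 0.2896 × 6.4635% = 9.1591%.

9.16%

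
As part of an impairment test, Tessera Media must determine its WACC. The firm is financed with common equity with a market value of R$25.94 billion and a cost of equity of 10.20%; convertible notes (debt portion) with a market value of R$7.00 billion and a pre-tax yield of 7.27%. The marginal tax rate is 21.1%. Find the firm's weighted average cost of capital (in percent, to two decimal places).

9.25%

Total capital V = 25.94 + 7 = 32.94.
Equity: weight = 25.94/32.94 = 0.7875; cost = 10.2%.
Convertible notes (debt portion): weight = 7/32.94 = 0.2125; after-tax cost = 7.27% × (1 − 21.1%) = 5.7360%.
WACC = 0.7875 × 10.2000% + 0.2125 × 5.7360% = 9.2514%.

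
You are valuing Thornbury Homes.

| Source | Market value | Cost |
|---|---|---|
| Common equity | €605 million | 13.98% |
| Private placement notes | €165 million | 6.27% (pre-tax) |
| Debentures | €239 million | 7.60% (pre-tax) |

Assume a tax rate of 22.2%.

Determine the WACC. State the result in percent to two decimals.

Total capital V = 605 + 165 + 239 = 1009.
Equity: weight = 605/1009 = 0.5996; cost = 13.98%.
Private placement notes: weight = 165/1009 = 0.1635; after-tax cost = 6.27% × (1 − 22.2%) = 4.8781%.
Debentures: weight = 239/1009 = 0.2369; after-tax cost = 7.6% × (1 − 22.2%) = 5.9128%.
WACC = 0.5996 × 13.9800% + 0.1635 × 4.8781% + 0.2369 × 5.9128% = 10.5807%.

10.58%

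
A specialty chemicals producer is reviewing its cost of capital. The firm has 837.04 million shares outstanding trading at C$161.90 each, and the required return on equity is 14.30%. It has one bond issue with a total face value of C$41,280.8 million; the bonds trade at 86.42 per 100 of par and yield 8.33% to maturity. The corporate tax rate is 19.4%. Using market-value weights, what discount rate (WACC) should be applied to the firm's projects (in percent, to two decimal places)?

12.72%

Market value of equity E = 161.9 × 837.04m = 135516.776m. Market value of debt D = 41280.8m × 86.42/100 = 35674.86736m.
Total capital V = 135516.776 + 35674.86736 = 171191.64336.
Equity: weight = 135516.776/171191.64336 = 0.7916; cost = 14.3%.
Bonds outstanding: weight = 35674.86736/171191.64336 = 0.2084; after-tax cost = 8.33% × (1 − 19.4%) = 6.7140%.
WACC = 0.7916 × 14.3000% + 0.2084 × 6.7140% = 12.7191%.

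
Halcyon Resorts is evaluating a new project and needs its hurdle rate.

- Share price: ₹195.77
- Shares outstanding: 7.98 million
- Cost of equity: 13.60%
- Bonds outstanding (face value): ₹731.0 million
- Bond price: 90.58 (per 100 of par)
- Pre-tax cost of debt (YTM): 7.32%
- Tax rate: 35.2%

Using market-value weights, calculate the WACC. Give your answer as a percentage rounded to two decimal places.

10.96%

Market value of equity E = 195.77 × 7.98m = 1562.2446m. Market value of debt D = 731m × 90.58/100 = 662.1398m.
Total capital V = 1562.2446 + 662.1398 = 2224.3844.
Equity: weight = 1562.2446/2224.3844 = 0.7023; cost = 13.6%.
Bonds outstanding: weight = 662.1398/2224.3844 = 0.2977; after-tax cost = 7.32% × (1 − 35.2%) = 4.7434%.
WACC = 0.7023 × 13.6000% + 0.2977 × 4.7434% = 10.9636%.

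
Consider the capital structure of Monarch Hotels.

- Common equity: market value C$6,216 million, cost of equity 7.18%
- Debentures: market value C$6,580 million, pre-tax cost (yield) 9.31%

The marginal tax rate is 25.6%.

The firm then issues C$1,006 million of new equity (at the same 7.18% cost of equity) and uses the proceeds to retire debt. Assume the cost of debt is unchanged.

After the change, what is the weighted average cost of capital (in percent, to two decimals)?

7.07%

After the change:
Total capital V = 7222 + 5574 = 12796.
Equity: weight = 7222/12796 = 0.5644; cost = 7.18%.
Debentures: weight = 5574/12796 = 0.4356; after-tax cost = 9.31% × (1 − 25.6%) = 6.9266%.
WACC = 0.5644 × 7.1800% + 0.4356 × 6.9266% = 7.0696%.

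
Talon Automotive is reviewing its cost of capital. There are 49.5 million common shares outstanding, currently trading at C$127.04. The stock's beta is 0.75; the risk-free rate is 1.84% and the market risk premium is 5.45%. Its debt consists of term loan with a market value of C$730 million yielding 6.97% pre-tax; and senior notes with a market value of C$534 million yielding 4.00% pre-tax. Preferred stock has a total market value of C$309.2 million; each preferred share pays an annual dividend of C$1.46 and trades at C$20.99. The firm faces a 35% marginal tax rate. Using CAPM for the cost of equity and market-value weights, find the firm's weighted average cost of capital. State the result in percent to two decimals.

5.61%

Cost of equity via CAPM: Re = 1.84% + 0.75 × 5.45% = 5.9275%.
Cost of preferred: Rp = 1.46 / 20.99 = 6.9557%.
Market value of equity E = 127.04 × 49.5m = 6288.48m.
Total capital V = 6288.48 + 309.2 + 730 + 534 = 7861.68.
Equity: weight = 6288.48/7861.68 = 0.7999; cost = 5.9275%.
Preferred: weight = 309.2/7861.68 = 0.0393; cost = 6.9557%.
Term loan: weight = 730/7861.68 = 0.0929; after-tax cost = 6.97% × (1 − 35%) = 4.5305%.
Senior notes: weight = 534/7861.68 = 0.0679; after-tax cost = 4% × (1 − 35%) = 2.6000%.
WACC = 0.7999 × 5.9275% + 0.0393 × 6.9557% + 0.0929 × 4.5305% + 0.0679 × 2.6000% = 5.6122%.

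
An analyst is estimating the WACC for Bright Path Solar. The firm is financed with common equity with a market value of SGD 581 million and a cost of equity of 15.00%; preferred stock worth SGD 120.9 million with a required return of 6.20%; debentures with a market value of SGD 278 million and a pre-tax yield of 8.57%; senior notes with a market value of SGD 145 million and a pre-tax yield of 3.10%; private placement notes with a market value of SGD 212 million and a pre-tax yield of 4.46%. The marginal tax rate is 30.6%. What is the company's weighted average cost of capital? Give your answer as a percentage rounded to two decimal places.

9.04%

Total capital V = 581 + 120.9 + 278 + 145 + 212 = 1336.9.
Equity: weight = 581/1336.9 = 0.4346; cost = 15%.
Preferred: weight = 120.9/1336.9 = 0.0904; cost = 6.2%.
Debentures: weight = 278/1336.9 = 0.2079; after-tax cost = 8.57% × (1 − 30.6%) = 5.9476%.
Senior notes: weight = 145/1336.9 = 0.1085; after-tax cost = 3.1% × (1 − 30.6%) = 2.1514%.
Private placement notes: weight = 212/1336.9 = 0.1586; after-tax cost = 4.46% × (1 − 30.6%) = 3.0952%.
WACC = 0.4346 × 15.0000% + 0.0904 × 6.2000% + 0.2079 × 5.9476% + 0.1085 × 2.1514% + 0.1586 × 3.0952% = 9.0404%.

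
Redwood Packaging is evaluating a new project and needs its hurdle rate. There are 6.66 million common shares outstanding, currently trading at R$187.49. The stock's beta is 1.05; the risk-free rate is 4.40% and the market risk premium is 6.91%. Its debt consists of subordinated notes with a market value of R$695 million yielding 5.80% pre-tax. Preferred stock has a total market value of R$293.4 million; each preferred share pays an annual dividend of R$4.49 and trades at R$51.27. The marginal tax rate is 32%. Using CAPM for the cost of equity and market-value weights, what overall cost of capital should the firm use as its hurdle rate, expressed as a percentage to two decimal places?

8.88%

Cost of equity via CAPM: Re = 4.4% + 1.05 × 6.91% = 11.6555%.
Cost of preferred: Rp = 4.49 / 51.27 = 8.7576%.
Market value of equity E = 187.49 × 6.66m = 1248.6834m.
Total capital V = 1248.6834 + 293.4 + 695 = 2237.0834.
Equity: weight = 1248.6834/2237.0834 = 0.5582; cost = 11.6555%.
Preferred: weight = 293.4/2237.0834 = 0.1312; cost = 8.7576%.
Subordinated notes: weight = 695/2237.0834 = 0.3107; after-tax cost = 5.8% × (1 − 32%) = 3.9440%.
WACC = 0.5582 × 11.6555% + 0.1312 × 8.7576% + 0.3107 × 3.9440% = 8.8797%.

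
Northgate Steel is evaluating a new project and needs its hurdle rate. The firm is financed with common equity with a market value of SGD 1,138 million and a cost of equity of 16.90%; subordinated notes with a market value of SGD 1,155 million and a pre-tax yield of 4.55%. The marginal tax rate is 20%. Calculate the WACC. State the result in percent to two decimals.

10.22%

Total capital V = 1138 + 1155 = 2293.
Equity: weight = 1138/2293 = 0.4963; cost = 16.9%.
Subordinated notes: weight = 1155/2293 = 0.5037; after-tax cost = 4.55% × (1 − 20%) = 3.6400%.
WACC = 0.4963 × 16.9000% + 0.5037 × 3.6400% = 10.2208%.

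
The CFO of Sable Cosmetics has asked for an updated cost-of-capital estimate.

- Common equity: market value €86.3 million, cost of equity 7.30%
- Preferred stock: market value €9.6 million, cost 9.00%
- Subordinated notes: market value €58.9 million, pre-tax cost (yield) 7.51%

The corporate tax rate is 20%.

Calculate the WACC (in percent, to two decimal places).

6.91%

Total capital V = 86.3 + 9.6 + 58.9 = 154.8.
Equity: weight = 86.3/154.8 = 0.5575; cost = 7.3%.
Preferred: weight = 9.6/154.8 = 0.0620; cost = 9%.
Subordinated notes: weight = 58.9/154.8 = 0.3805; after-tax cost = 7.51% × (1 − 20%) = 6.0080%.
WACC = 0.5575 × 7.3000% + 0.0620 × 9.0000% + 0.3805 × 6.0080% = 6.9138%.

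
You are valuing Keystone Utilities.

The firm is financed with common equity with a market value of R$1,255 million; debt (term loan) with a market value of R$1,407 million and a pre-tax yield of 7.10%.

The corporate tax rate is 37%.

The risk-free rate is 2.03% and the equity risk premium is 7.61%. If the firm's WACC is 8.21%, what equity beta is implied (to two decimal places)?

Total capital V = 1255 + 1407 = 2662.
Equity weight = 1255/2662 = 0.4715.
Term loan weight = 1407/2662 = 0.5285.
Debt contribution = 0.5285 × 7.1% × (1 − 37%) = 2.3642%.
Required equity contribution = 8.21% − 2.3642% = 5.8458%  ⇒  Re = 12.3996%.
CAPM: 12.3996% = 2.03% + β × 7.61%  ⇒  β = 1.3626.

1.36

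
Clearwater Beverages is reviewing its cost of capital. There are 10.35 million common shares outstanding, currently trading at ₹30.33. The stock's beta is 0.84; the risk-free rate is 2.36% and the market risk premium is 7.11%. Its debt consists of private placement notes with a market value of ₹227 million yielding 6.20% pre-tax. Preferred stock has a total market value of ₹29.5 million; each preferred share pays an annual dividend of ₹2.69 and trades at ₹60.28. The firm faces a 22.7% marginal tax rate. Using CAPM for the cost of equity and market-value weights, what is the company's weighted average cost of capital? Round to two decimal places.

Cost of equity via CAPM: Re = 2.36% + 0.84 × 7.11% = 8.3324%.
Cost of preferred: Rp = 2.69 / 60.28 = 4.4625%.
Market value of equity E = 30.33 × 10.35m = 313.9155m.
Total capital V = 313.9155 + 29.5 + 227 = 570.4155.
Equity: weight = 313.9155/570.4155 = 0.5503; cost = 8.3324%.
Preferred: weight = 29.5/570.4155 = 0.0517; cost = 4.4625%.
Private placement notes: weight = 227/570.4155 = 0.3980; after-tax cost = 6.2% × (1 − 22.7%) = 4.7926%.
WACC = 0.5503 × 8.3324% + 0.0517 × 4.4625% + 0.3980 × 4.7926% = 6.7236%.

6.72%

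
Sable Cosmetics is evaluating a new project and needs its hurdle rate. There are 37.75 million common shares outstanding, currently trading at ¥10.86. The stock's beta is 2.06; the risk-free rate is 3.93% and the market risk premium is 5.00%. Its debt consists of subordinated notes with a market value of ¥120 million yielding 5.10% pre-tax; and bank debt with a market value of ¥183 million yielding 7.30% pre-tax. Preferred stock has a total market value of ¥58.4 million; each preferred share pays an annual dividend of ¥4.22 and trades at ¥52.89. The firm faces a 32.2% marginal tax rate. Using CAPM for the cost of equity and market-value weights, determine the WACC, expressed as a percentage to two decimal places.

9.88%

Cost of equity via CAPM: Re = 3.93% + 2.06 × 5.0% = 14.2300%.
Cost of preferred: Rp = 4.22 / 52.89 = 7.9788%.
Market value of equity E = 10.86 × 37.75m = 409.965m.
Total capital V = 409.965 + 58.4 + 120 + 183 = 771.365.
Equity: weight = 409.965/771.365 = 0.5315; cost = 14.23%.
Preferred: weight = 58.4/771.365 = 0.0757; cost = 7.9788%.
Subordinated notes: weight = 120/771.365 = 0.1556; after-tax cost = 5.1% × (1 − 32.2%) = 3.4578%.
Bank debt: weight = 183/771.365 = 0.2372; after-tax cost = 7.3% × (1 − 32.2%) = 4.9494%.
WACC = 0.5315 × 14.2300% + 0.0757 × 7.9788% + 0.1556 × 3.4578% + 0.2372 × 4.9494% = 9.8792%.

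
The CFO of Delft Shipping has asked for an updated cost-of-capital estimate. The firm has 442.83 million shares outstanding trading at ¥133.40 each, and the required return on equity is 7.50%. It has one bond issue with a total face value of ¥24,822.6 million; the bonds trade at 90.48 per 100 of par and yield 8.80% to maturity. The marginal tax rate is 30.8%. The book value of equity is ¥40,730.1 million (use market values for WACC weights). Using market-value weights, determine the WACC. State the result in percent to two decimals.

7.11%

Market value of equity E = 133.4 × 442.83m = 59073.522m. Market value of debt D = 24822.6m × 90.48/100 = 22459.48848m.
Total capital V = 59073.522 + 22459.48848 = 81533.01048.
Equity: weight = 59073.522/81533.01048 = 0.7245; cost = 7.5%.
Bonds outstanding: weight = 22459.48848/81533.01048 = 0.2755; after-tax cost = 8.8% × (1 − 30.8%) = 6.0896%.
WACC = 0.7245 × 7.5000% + 0.2755 × 6.0896% = 7.1115%.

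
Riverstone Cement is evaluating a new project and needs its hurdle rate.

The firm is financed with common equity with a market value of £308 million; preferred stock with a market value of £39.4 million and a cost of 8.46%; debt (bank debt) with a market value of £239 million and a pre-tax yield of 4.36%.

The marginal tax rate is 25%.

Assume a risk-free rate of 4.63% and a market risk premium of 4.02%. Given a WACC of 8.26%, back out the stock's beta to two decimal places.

1.86

Total capital V = 308 + 39.4 + 239 = 586.4.
Equity weight = 308/586.4 = 0.5252.
Preferred weight = 39.4/586.4 = 0.0672.
Bank debt weight = 239/586.4 = 0.4076.
Debt contribution = 0.4076 × 4.36% × (1 − 25%) = 1.3328%.
Preferred contribution = 0.0672 × 8.46% = 0.5684%.
Required equity contribution = 8.26% − 1.9012% = 6.3588%  ⇒  Re = 12.1065%.
CAPM: 12.1065% = 4.63% + β × 4.02%  ⇒  β = 1.8598.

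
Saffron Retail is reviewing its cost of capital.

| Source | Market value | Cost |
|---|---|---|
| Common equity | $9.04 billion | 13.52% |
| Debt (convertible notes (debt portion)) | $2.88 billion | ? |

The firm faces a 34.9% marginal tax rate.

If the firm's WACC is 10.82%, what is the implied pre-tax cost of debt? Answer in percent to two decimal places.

3.60%

Total capital V = 9.04 + 2.88 = 11.92.
Equity weight = 9.04/11.92 = 0.7584.
Convertible notes (debt portion) weight = 2.88/11.92 = 0.2416.
Equity contribution = 0.7584 × 13.52% = 10.2534%.
Remaining for debt = 10.82% − 10.2534% = 0.5666%.
Rd × (1 − 34.9%) × 0.2416 = 0.5666%  ⇒  Rd = 3.6022%.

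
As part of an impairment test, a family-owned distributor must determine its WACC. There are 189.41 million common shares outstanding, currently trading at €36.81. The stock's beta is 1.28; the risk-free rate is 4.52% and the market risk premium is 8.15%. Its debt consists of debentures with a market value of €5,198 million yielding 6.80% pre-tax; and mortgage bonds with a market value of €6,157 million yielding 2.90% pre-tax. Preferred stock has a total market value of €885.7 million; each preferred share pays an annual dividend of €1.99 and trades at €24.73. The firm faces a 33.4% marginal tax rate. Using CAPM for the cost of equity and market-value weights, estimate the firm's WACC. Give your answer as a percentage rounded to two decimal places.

7.64%

Cost of equity via CAPM: Re = 4.52% + 1.28 × 8.15% = 14.9520%.
Cost of preferred: Rp = 1.99 / 24.73 = 8.0469%.
Market value of equity E = 36.81 × 189.41m = 6972.1821m.
Total capital V = 6972.1821 + 885.7 + 5198 + 6157 = 19212.8821.
Equity: weight = 6972.1821/19212.8821 = 0.3629; cost = 14.952%.
Preferred: weight = 885.7/19212.8821 = 0.0461; cost = 8.0469%.
Debentures: weight = 5198/19212.8821 = 0.2705; after-tax cost = 6.8% × (1 − 33.4%) = 4.5288%.
Mortgage bonds: weight = 6157/19212.8821 = 0.3205; after-tax cost = 2.9% × (1 − 33.4%) = 1.9314%.
WACC = 0.3629 × 14.9520% + 0.0461 × 8.0469% + 0.2705 × 4.5288% + 0.3205 × 1.9314% = 7.6411%.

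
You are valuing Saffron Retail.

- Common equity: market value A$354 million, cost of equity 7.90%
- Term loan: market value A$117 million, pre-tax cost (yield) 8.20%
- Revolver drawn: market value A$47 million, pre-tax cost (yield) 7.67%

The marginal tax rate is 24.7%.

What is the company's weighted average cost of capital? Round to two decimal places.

Total capital V = 354 + 117 + 47 = 518.
Equity: weight = 354/518 = 0.6834; cost = 7.9%.
Term loan: weight = 117/518 = 0.2259; after-tax cost = 8.2% × (1 − 24.7%) = 6.1746%.
Revolver drawn: weight = 47/518 = 0.0907; after-tax cost = 7.67% × (1 − 24.7%) = 5.7755%.
WACC = 0.6834 × 7.9000% + 0.2259 × 6.1746% + 0.0907 × 5.7755% = 7.3175%.

7.32%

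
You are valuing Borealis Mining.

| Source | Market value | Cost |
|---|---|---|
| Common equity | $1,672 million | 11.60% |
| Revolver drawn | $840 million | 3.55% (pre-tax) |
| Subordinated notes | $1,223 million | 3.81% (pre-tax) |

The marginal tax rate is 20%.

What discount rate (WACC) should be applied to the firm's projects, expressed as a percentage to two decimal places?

Total capital V = 1672 + 840 + 1223 = 3735.
Equity: weight = 1672/3735 = 0.4477; cost = 11.6%.
Revolver drawn: weight = 840/3735 = 0.2249; after-tax cost = 3.55% × (1 − 20%) = 2.8400%.
Subordinated notes: weight = 1223/3735 = 0.3274; after-tax cost = 3.81% × (1 − 20%) = 3.0480%.
WACC = 0.4477 × 11.6000% + 0.2249 × 2.8400% + 0.3274 × 3.0480% = 6.8296%.

6.83%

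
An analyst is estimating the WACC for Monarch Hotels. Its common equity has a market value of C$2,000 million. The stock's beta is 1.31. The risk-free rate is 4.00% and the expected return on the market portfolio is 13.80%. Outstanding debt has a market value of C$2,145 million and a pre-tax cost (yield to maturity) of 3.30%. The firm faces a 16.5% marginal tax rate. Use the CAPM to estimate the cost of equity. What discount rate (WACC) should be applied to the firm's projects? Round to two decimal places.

9.55%

Market risk premium = 13.8% − 4.0% = 9.8%.
Cost of equity via CAPM: Re = 4.0% + 1.31 × 9.8% = 16.8380%.
Total capital V = 2000 + 2145 = 4145.
Equity: weight = 2000/4145 = 0.4825; cost = 16.838%.
Debt: weight = 2145/4145 = 0.5175; after-tax cost = 3.3% × (1 − 16.5%) = 2.7555%.
WACC = 0.4825 × 16.8380% + 0.5175 × 2.7555% = 9.5504%.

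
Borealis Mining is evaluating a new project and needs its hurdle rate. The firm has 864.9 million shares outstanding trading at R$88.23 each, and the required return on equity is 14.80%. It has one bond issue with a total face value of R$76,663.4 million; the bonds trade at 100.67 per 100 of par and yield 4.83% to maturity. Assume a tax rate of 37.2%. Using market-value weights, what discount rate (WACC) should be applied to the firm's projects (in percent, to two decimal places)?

Market value of equity E = 88.23 × 864.9m = 76310.127m. Market value of debt D = 76663.4m × 100.67/100 = 77177.04478m.
Total capital V = 76310.127 + 77177.04478 = 153487.17178.
Equity: weight = 76310.127/153487.17178 = 0.4972; cost = 14.8%.
Bonds outstanding: weight = 77177.04478/153487.17178 = 0.5028; after-tax cost = 4.83% × (1 − 37.2%) = 3.0332%.
WACC = 0.4972 × 14.8000% + 0.5028 × 3.0332% = 8.8834%.

8.88%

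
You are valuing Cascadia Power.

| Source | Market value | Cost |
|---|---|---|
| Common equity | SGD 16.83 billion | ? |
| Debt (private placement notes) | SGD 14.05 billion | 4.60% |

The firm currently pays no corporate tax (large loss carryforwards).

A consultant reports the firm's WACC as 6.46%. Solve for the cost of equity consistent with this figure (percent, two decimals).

8.01%

Total capital V = 16.83 + 14.05 = 30.88.
Equity weight = 16.83/30.88 = 0.5450.
Private placement notes weight = 14.05/30.88 = 0.4550.
Debt contribution = 0.4550 × 4.6% × (1 − 0%) = 2.0929%.
Required equity contribution = 6.46% − 2.0929% = 4.3671%.
Re = 4.3671% / 0.5450 = 8.0128%.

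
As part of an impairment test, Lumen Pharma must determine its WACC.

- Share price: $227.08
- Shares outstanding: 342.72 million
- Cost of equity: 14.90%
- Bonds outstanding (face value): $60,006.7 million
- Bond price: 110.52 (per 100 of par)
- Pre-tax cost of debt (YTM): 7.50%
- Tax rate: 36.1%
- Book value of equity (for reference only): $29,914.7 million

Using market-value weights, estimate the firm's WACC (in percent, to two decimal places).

Market value of equity E = 227.08 × 342.72m = 77824.8576m. Market value of debt D = 60006.7m × 110.52/100 = 66319.40484m.
Total capital V = 77824.8576 + 66319.40484 = 144144.26244.
Equity: weight = 77824.8576/144144.26244 = 0.5399; cost = 14.9%.
Bonds outstanding: weight = 66319.40484/144144.26244 = 0.4601; after-tax cost = 7.5% × (1 − 36.1%) = 4.7925%.
WACC = 0.5399 × 14.9000% + 0.4601 × 4.7925% = 10.2496%.

10.25%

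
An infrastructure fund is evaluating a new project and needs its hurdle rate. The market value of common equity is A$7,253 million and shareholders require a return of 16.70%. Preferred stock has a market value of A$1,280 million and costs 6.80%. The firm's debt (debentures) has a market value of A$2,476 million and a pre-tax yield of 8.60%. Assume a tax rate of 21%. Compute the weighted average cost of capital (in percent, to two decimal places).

13.32%

Total capital V = 7253 + 1280 + 2476 = 11009.
Equity: weight = 7253/11009 = 0.6588; cost = 16.7%.
Preferred: weight = 1280/11009 = 0.1163; cost = 6.8%.
Debentures: weight = 2476/11009 = 0.2249; after-tax cost = 8.6% × (1 − 21%) = 6.7940%.
WACC = 0.6588 × 16.7000% + 0.1163 × 6.8000% + 0.2249 × 6.7940% = 13.3210%.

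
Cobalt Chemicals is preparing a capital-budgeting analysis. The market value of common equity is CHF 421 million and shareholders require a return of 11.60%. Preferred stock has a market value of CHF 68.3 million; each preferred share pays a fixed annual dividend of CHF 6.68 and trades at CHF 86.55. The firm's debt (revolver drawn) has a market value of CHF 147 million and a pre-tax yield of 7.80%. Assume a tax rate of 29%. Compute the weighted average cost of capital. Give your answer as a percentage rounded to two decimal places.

9.78%

Cost of preferred: Rp = 6.68 / 86.55 = 7.7181%.
Total capital V = 421 + 68.3 + 147 = 636.3.
Equity: weight = 421/636.3 = 0.6616; cost = 11.6%.
Preferred: weight = 68.3/636.3 = 0.1073; cost = 7.7181%.
Revolver drawn: weight = 147/636.3 = 0.2310; after-tax cost = 7.8% × (1 − 29%) = 5.5380%.
WACC = 0.6616 × 11.6000% + 0.1073 × 7.7181% + 0.2310 × 5.5380% = 9.7829%.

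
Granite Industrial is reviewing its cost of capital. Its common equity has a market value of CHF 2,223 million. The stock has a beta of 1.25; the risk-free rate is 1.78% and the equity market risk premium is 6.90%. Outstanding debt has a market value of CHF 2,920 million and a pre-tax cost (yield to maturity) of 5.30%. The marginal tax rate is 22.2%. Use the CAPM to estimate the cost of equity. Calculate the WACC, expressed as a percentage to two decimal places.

6.84%

Cost of equity via CAPM: Re = 1.78% + 1.25 × 6.9% = 10.4050%.
Total capital V = 2223 + 2920 = 5143.
Equity: weight = 2223/5143 = 0.4322; cost = 10.405%.
Debt: weight = 2920/5143 = 0.5678; after-tax cost = 5.3% × (1 − 22.2%) = 4.1234%.
WACC = 0.4322 × 10.4050% + 0.5678 × 4.1234% = 6.8385%.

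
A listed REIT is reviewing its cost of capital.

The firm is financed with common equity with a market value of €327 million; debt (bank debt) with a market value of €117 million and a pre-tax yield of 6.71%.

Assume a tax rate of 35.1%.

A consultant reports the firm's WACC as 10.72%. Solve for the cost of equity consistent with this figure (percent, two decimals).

13.00%

Total capital V = 327 + 117 = 444.
Equity weight = 327/444 = 0.7365.
Bank debt weight = 117/444 = 0.2635.
Debt contribution = 0.2635 × 6.71% × (1 − 35.1%) = 1.1475%.
Required equity contribution = 10.72% − 1.1475% = 9.5725%.
Re = 9.5725% / 0.7365 = 12.9975%.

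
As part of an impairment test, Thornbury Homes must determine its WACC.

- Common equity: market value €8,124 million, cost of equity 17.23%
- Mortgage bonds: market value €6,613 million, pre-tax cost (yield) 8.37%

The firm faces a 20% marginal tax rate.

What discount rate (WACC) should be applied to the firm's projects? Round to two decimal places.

Total capital V = 8124 + 6613 = 14737.
Equity: weight = 8124/14737 = 0.5513; cost = 17.23%.
Mortgage bonds: weight = 6613/14737 = 0.4487; after-tax cost = 8.37% × (1 − 20%) = 6.6960%.
WACC = 0.5513 × 17.2300% + 0.4487 × 6.6960% = 12.5030%.

12.50%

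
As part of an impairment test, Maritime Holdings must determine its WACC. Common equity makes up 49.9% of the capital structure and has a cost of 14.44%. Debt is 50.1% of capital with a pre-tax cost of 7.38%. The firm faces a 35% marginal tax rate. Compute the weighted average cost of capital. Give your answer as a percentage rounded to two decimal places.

9.61%

After-tax cost of debt = 7.38% × (1 − 35%) = 4.7970%.
WACC = 0.499 × 14.4400% + 0.501 × 4.7970% = 9.6089%.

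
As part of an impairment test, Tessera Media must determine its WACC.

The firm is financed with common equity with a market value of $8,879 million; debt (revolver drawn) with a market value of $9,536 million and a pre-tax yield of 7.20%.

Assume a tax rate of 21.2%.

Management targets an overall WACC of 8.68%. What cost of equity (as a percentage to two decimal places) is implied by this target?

11.91%

Total capital V = 8879 + 9536 = 18415.
Equity weight = 8879/18415 = 0.4822.
Revolver drawn weight = 9536/18415 = 0.5178.
Debt contribution = 0.5178 × 7.2% × (1 − 21.2%) = 2.9380%.
Required equity contribution = 8.68% − 2.9380% = 5.7420%.
Re = 5.7420% / 0.4822 = 11.9089%.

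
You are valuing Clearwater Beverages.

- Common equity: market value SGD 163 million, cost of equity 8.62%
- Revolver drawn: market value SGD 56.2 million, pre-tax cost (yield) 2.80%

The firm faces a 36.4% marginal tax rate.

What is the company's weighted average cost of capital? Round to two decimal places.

Total capital V = 163 + 56.2 = 219.2.
Equity: weight = 163/219.2 = 0.7436; cost = 8.62%.
Revolver drawn: weight = 56.2/219.2 = 0.2564; after-tax cost = 2.8% × (1 − 36.4%) = 1.7808%.
WACC = 0.7436 × 8.6200% + 0.2564 × 1.7808% = 6.8665%.

6.87%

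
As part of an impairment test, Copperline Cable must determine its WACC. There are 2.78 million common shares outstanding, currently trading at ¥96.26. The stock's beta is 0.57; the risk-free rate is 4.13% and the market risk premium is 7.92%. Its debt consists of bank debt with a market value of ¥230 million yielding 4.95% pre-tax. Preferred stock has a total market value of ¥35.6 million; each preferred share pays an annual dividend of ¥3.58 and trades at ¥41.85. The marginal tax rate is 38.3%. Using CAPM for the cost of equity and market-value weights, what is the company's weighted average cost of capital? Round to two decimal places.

Cost of equity via CAPM: Re = 4.13% + 0.57 × 7.92% = 8.6444%.
Cost of preferred: Rp = 3.58 / 41.85 = 8.5544%.
Market value of equity E = 96.26 × 2.78m = 267.6028m.
Total capital V = 267.6028 + 35.6 + 230 = 533.2028.
Equity: weight = 267.6028/533.2028 = 0.5019; cost = 8.6444%.
Preferred: weight = 35.6/533.2028 = 0.0668; cost = 8.5544%.
Bank debt: weight = 230/533.2028 = 0.4314; after-tax cost = 4.95% × (1 − 38.3%) = 3.0541%.
WACC = 0.5019 × 8.6444% + 0.0668 × 8.5544% + 0.4314 × 3.0541% = 6.2270%.

6.23%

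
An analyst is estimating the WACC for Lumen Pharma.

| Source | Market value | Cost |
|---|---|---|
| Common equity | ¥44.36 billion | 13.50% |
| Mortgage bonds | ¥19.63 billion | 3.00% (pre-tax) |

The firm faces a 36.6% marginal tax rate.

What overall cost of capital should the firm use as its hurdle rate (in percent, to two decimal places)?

Total capital V = 44.36 + 19.63 = 63.99.
Equity: weight = 44.36/63.99 = 0.6932; cost = 13.5%.
Mortgage bonds: weight = 19.63/63.99 = 0.3068; after-tax cost = 3% × (1 − 36.6%) = 1.9020%.
WACC = 0.6932 × 13.5000% + 0.3068 × 1.9020% = 9.9421%.

9.94%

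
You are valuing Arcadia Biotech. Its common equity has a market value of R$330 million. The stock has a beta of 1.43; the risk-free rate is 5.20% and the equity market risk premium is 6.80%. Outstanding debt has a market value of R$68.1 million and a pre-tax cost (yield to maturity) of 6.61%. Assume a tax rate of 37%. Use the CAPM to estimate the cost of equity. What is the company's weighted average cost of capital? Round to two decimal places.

13.08%

Cost of equity via CAPM: Re = 5.2% + 1.43 × 6.8% = 14.9240%.
Total capital V = 330 + 68.1 = 398.1.
Equity: weight = 330/398.1 = 0.8289; cost = 14.924%.
Debt: weight = 68.1/398.1 = 0.1711; after-tax cost = 6.61% × (1 − 37%) = 4.1643%.
WACC = 0.8289 × 14.9240% + 0.1711 × 4.1643% = 13.0834%.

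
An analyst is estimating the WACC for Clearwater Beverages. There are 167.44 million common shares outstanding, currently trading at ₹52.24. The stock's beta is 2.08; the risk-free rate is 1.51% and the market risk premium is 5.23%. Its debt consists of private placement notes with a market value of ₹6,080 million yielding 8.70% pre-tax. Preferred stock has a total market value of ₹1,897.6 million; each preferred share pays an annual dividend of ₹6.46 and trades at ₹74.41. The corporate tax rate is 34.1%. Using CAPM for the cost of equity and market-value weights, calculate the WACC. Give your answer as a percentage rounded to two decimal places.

Cost of equity via CAPM: Re = 1.51% + 2.08 × 5.23% = 12.3884%.
Cost of preferred: Rp = 6.46 / 74.41 = 8.6816%.
Market value of equity E = 52.24 × 167.44m = 8747.0656m.
Total capital V = 8747.0656 + 1897.6 + 6080 = 16724.6656.
Equity: weight = 8747.0656/16724.6656 = 0.5230; cost = 12.3884%.
Preferred: weight = 1897.6/16724.6656 = 0.1135; cost = 8.6816%.
Private placement notes: weight = 6080/16724.6656 = 0.3635; after-tax cost = 8.7% × (1 − 34.1%) = 5.7333%.
WACC = 0.5230 × 12.3884% + 0.1135 × 8.6816% + 0.3635 × 5.7333% = 9.5485%.

9.55%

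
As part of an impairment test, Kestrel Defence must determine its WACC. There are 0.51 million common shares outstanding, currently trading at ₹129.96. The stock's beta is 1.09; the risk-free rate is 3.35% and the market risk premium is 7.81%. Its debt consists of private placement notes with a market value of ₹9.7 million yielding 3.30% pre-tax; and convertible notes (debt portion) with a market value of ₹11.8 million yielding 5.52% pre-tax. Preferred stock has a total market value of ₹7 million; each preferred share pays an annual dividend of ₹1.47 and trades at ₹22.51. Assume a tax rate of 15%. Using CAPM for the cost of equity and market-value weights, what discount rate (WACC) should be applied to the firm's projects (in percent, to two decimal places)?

Cost of equity via CAPM: Re = 3.35% + 1.09 × 7.81% = 11.8629%.
Cost of preferred: Rp = 1.47 / 22.51 = 6.5304%.
Market value of equity E = 129.96 × 0.51m = 66.2796m.
Total capital V = 66.2796 + 7 + 9.7 + 11.8 = 94.7796.
Equity: weight = 66.2796/94.7796 = 0.6993; cost = 11.8629%.
Preferred: weight = 7/94.7796 = 0.0739; cost = 6.5304%.
Private placement notes: weight = 9.7/94.7796 = 0.1023; after-tax cost = 3.3% × (1 − 15%) = 2.8050%.
Convertible notes (debt portion): weight = 11.8/94.7796 = 0.1245; after-tax cost = 5.52% × (1 − 15%) = 4.6920%.
WACC = 0.6993 × 11.8629% + 0.0739 × 6.5304% + 0.1023 × 2.8050% + 0.1245 × 4.6920% = 9.6493%.

9.65%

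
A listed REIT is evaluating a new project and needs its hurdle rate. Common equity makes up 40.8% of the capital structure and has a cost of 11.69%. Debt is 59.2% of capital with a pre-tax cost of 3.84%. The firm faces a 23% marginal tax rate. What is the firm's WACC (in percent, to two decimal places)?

6.52%

After-tax cost of debt = 3.84% × (1 − 23%) = 2.9568%.
WACC = 0.408 × 11.6900% + 0.592 × 2.9568% = 6.5199%.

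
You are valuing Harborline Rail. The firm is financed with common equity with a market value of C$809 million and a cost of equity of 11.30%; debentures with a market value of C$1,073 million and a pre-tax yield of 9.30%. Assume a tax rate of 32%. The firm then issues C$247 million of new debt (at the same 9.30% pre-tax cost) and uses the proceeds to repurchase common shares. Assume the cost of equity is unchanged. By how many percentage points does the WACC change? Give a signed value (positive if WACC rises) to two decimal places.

Current WACC:
Total capital V = 809 + 1073 = 1882.
Equity: weight = 809/1882 = 0.4299; cost = 11.3%.
Debentures: weight = 1073/1882 = 0.5701; after-tax cost = 9.3% × (1 − 32%) = 6.3240%.
WACC = 0.4299 × 11.3000% + 0.5701 × 6.3240% = 8.4630%.
After the change:
Total capital V = 562 + 1320 = 1882.
Equity: weight = 562/1882 = 0.2986; cost = 11.3%.
Debentures: weight = 1320/1882 = 0.7014; after-tax cost = 9.3% × (1 − 32%) = 6.3240%.
WACC = 0.2986 × 11.3000% + 0.7014 × 6.3240% = 7.8099%.
Change in WACC = 7.8099% − 8.4630% = -0.6531 pp.

-0.65 pp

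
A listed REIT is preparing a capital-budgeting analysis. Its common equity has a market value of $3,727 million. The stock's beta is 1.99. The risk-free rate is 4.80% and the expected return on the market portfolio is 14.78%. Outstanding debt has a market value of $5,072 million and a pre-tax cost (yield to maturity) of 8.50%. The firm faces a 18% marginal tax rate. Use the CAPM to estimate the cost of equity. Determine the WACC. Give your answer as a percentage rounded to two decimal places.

Market risk premium = 14.78% − 4.8% = 9.98%.
Cost of equity via CAPM: Re = 4.8% + 1.99 × 9.98% = 24.6602%.
Total capital V = 3727 + 5072 = 8799.
Equity: weight = 3727/8799 = 0.4236; cost = 24.6602%.
Debt: weight = 5072/8799 = 0.5764; after-tax cost = 8.5% × (1 − 18%) = 6.9700%.
WACC = 0.4236 × 24.6602% + 0.5764 × 6.9700% = 14.4631%.

14.46%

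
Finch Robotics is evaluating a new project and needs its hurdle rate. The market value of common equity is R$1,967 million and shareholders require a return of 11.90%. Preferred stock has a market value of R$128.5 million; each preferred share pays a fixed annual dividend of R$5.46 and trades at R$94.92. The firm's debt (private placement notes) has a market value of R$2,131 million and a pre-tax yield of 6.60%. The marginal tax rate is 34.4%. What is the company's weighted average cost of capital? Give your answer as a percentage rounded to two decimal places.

Cost of preferred: Rp = 5.46 / 94.92 = 5.7522%.
Total capital V = 1967 + 128.5 + 2131 = 4226.5.
Equity: weight = 1967/4226.5 = 0.4654; cost = 11.9%.
Preferred: weight = 128.5/4226.5 = 0.0304; cost = 5.7522%.
Private placement notes: weight = 2131/4226.5 = 0.5042; after-tax cost = 6.6% × (1 − 34.4%) = 4.3296%.
WACC = 0.4654 × 11.9000% + 0.0304 × 5.7522% + 0.5042 × 4.3296% = 7.8961%.

7.90%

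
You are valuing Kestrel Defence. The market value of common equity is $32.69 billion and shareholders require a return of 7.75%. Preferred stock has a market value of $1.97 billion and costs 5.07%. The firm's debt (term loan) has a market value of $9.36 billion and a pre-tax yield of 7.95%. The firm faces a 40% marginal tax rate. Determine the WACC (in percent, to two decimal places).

Total capital V = 32.69 + 1.97 + 9.36 = 44.02.
Equity: weight = 32.69/44.02 = 0.7426; cost = 7.75%.
Preferred: weight = 1.97/44.02 = 0.0448; cost = 5.07%.
Term loan: weight = 9.36/44.02 = 0.2126; after-tax cost = 7.95% × (1 − 40%) = 4.7700%.
WACC = 0.7426 × 7.7500% + 0.0448 × 5.0700% + 0.2126 × 4.7700% = 6.9964%.

7.00%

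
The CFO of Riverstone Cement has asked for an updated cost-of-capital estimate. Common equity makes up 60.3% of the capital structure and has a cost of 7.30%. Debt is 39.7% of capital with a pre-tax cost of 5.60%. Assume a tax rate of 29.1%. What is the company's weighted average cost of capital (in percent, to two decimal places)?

After-tax cost of debt = 5.6% × (1 − 29.1%) = 3.9704%.
WACC = 0.603 × 7.3000% + 0.397 × 3.9704% = 5.9781%.

5.98%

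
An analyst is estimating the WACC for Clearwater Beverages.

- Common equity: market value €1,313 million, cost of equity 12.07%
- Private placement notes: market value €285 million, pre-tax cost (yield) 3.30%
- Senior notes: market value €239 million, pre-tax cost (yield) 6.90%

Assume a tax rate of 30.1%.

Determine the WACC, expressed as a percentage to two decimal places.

Total capital V = 1313 + 285 + 239 = 1837.
Equity: weight = 1313/1837 = 0.7148; cost = 12.07%.
Private placement notes: weight = 285/1837 = 0.1551; after-tax cost = 3.3% × (1 − 30.1%) = 2.3067%.
Senior notes: weight = 239/1837 = 0.1301; after-tax cost = 6.9% × (1 − 30.1%) = 4.8231%.
WACC = 0.7148 × 12.0700% + 0.1551 × 2.3067% + 0.1301 × 4.8231% = 9.6124%.

9.61%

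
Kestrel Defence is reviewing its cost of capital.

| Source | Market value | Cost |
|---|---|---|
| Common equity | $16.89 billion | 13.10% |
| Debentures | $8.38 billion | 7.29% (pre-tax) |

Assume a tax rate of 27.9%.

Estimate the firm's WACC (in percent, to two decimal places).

Total capital V = 16.89 + 8.38 = 25.27.
Equity: weight = 16.89/25.27 = 0.6684; cost = 13.1%.
Debentures: weight = 8.38/25.27 = 0.3316; after-tax cost = 7.29% × (1 − 27.9%) = 5.2561%.
WACC = 0.6684 × 13.1000% + 0.3316 × 5.2561% = 10.4988%.

10.50%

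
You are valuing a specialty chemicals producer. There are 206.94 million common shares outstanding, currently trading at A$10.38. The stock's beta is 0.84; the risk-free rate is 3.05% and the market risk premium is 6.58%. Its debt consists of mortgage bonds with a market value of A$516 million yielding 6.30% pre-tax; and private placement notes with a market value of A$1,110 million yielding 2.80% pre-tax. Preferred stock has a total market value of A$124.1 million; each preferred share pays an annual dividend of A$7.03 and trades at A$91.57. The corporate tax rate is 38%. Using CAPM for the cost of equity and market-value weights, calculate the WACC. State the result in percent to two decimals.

5.98%

Cost of equity via CAPM: Re = 3.05% + 0.84 × 6.58% = 8.5772%.
Cost of preferred: Rp = 7.03 / 91.57 = 7.6772%.
Market value of equity E = 10.38 × 206.94m = 2148.0372m.
Total capital V = 2148.0372 + 124.1 + 516 + 1110 = 3898.1372.
Equity: weight = 2148.0372/3898.1372 = 0.5510; cost = 8.5772%.
Preferred: weight = 124.1/3898.1372 = 0.0318; cost = 7.6772%.
Mortgage bonds: weight = 516/3898.1372 = 0.1324; after-tax cost = 6.3% × (1 − 38%) = 3.9060%.
Private placement notes: weight = 1110/3898.1372 = 0.2848; after-tax cost = 2.8% × (1 − 38%) = 1.7360%.
WACC = 0.5510 × 8.5772% + 0.0318 × 7.6772% + 0.1324 × 3.9060% + 0.2848 × 1.7360% = 5.9822%.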